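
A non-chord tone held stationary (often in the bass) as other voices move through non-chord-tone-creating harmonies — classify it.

Approach: none. Departure: none — a single pitch is sustained while the chords change around it, passing through harmonies that do not contain it.
No melodic motion at all; the dissonance is created entirely by the moving harmonies against the stationary note — a pedal tone (pedal point).

Pedal tone.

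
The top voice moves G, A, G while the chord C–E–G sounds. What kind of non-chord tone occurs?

The harmony at that moment is C major triad (C, E, G); A is not a chord tone.
It is approached by step up from G and left by step down to G.
Step away and step back to the same note — a neighbor tone (upper neighbor).

A is a neighbor tone.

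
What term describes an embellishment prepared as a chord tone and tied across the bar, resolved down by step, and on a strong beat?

Approach: by preparation — the pitch is first a chord tone, then held (tied or repeated) while the harmony changes under it. Departure: down by step. Metric position: strong.
A prepared dissonance that resolves downward by step — a suspension. (The same figure resolving upward would be a retardation.)

Suspension.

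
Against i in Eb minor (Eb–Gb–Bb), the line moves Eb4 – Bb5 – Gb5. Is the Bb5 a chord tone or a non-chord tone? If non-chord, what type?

Chord tone (the fifth of Eb minor triad).

Eb minor triad contains Eb, Gb, Bb; Bb is the fifth, so it is a chord tone.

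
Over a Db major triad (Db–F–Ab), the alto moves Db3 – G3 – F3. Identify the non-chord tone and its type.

The harmony at that moment is Db major triad (Db, F, Ab); G3 is not a chord tone.
It is approached by leap up from Db3 and left by step down to F3.
Leap in, step out — an appoggiatura.

G3 is an appoggiatura.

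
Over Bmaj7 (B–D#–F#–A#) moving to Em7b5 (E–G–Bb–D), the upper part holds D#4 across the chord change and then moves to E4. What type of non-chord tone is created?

The harmony at that moment is E half-diminished seventh chord (E, G, Bb, D); D#4 is not a chord tone.
It is held over (the same pitch as the preceding D#4) and left by step up to E4.
Held over from the previous chord and resolving up by step — a retardation.

D#4 is a retardation.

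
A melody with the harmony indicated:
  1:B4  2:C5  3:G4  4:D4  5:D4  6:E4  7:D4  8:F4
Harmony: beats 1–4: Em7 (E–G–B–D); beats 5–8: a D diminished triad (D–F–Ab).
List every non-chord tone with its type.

C5 (beat 2) — escape tone; E4 (beat 6) — neighbor tone.

The harmony at that moment is E minor seventh chord (E, G, B, D); C5 is not a chord tone.
It is approached by step up from B4 and left by leap down to G4.
Step in, leap out — an escape tone.
The harmony at that moment is D diminished triad (D, F, Ab); E4 is not a chord tone.
It is approached by step up from D4 and left by step down to D4.
Step away and step back to the same note — a neighbor tone (upper neighbor).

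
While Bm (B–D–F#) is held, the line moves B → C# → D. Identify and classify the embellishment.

C# is a passing tone.

The harmony at that moment is B minor triad (B, D, F#); C# is not a chord tone.
It is approached by step up from B and left by step up to D.
Step in, step out in the same direction — a passing tone.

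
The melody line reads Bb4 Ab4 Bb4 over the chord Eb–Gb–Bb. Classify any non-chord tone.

The harmony at that moment is Eb minor triad (Eb, Gb, Bb); Ab4 is not a chord tone.
It is approached by step down from Bb4 and left by step up to Bb4.
Step away and step back to the same note — a neighbor tone (lower neighbor).

Ab4 is a neighbor tone.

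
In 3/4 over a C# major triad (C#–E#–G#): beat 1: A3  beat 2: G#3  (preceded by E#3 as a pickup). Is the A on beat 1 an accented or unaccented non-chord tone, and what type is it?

Accented appoggiatura.

The harmony at that moment is C# major triad (C#, E#, G#); A3 is not a chord tone.
It is approached by leap up from E#3 and left by step down to G#3.
Leap in, step out — an appoggiatura.
It falls on the downbeat, so it is accented.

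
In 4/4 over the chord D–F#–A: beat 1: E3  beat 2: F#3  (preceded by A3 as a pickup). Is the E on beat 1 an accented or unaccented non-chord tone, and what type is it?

Accented appoggiatura.

The harmony at that moment is D major triad (D, F#, A); E3 is not a chord tone.
It is approached by leap down from A3 and left by step up to F#3.
Leap in, step out — an appoggiatura.
It falls on the downbeat, so it is accented.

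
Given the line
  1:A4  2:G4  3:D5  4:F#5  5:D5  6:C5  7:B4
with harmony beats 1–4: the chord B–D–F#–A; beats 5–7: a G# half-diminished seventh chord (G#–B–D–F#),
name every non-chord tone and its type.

G4 (beat 2) — escape tone; C5 (beat 6) — passing tone.

The harmony at that moment is B minor seventh chord (B, D, F#, A); G4 is not a chord tone.
It is approached by step down from A4 and left by leap up to D5.
Step in, leap out — an escape tone.
The harmony at that moment is G# half-diminished seventh chord (G#, B, D, F#); C5 is not a chord tone.
It is approached by step down from D5 and left by step down to B4.
Step in, step out in the same direction — a passing tone.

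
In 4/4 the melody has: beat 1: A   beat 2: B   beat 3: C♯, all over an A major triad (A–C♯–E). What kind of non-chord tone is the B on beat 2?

Passing tone.

The harmony at that moment is A major triad (A, C♯, E); B is not a chord tone.
It is approached by step up from A and left by step up to C♯.
Step in, step out in the same direction — a passing tone.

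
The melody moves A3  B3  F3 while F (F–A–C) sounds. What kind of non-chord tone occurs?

B3 is an escape tone.

The harmony at that moment is F major triad (F, A, C); B3 is not a chord tone.
It is approached by step up from A3 and left by leap down to F3.
Step in, leap out — an escape tone.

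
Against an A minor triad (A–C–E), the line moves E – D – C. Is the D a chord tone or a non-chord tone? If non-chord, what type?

Non-chord tone — a passing tone.

The harmony at that moment is A minor triad (A, C, E); D is not a chord tone.
It is approached by step down from E and left by step down to C.
Step in, step out in the same direction — a passing tone.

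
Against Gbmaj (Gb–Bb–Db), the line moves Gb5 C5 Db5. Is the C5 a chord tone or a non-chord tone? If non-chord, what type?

Non-chord tone — an appoggiatura.

The harmony at that moment is Gb major triad (Gb, Bb, Db); C5 is not a chord tone.
It is approached by leap down from Gb5 and left by step up to Db5.
Leap in, step out — an appoggiatura.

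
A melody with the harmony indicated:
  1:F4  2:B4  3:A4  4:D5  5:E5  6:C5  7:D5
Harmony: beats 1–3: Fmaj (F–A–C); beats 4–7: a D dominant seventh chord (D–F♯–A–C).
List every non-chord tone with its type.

The harmony at that moment is F major triad (F, A, C); B4 is not a chord tone.
It is approached by leap up from F4 and left by step down to A4.
Leap in, step out — an appoggiatura.
The harmony at that moment is D dominant seventh chord (D, F♯, A, C); E5 is not a chord tone.
It is approached by step up from D5 and left by leap down to C5.
Step in, leap out — an escape tone.

B4 (beat 2) — appoggiatura; E5 (beat 5) — escape tone.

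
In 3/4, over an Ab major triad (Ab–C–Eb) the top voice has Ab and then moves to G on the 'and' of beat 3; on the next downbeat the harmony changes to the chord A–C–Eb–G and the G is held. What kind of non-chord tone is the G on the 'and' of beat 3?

Anticipation.

The harmony at that moment is Ab major triad (Ab, C, Eb); G is not a chord tone.
It is approached by step down from Ab and then sustained as the same pitch into the next harmony.
Arriving early and becoming a chord tone when the harmony changes — an anticipation.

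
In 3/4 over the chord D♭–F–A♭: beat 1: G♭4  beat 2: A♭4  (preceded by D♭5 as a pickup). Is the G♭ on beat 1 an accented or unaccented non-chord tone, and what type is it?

The harmony at that moment is D♭ major triad (D♭, F, A♭); G♭4 is not a chord tone.
It is approached by leap down from D♭5 and left by step up to A♭4.
Leap in, step out — an appoggiatura.
It falls on the downbeat, so it is accented.

Accented appoggiatura.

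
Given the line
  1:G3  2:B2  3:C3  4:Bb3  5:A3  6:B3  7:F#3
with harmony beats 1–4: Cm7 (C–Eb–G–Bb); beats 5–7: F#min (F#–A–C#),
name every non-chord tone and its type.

The harmony at that moment is C minor seventh chord (C, Eb, G, Bb); B2 is not a chord tone.
It is approached by leap down from G3 and left by step up to C3.
Leap in, step out — an appoggiatura.
The harmony at that moment is F# minor triad (F#, A, C#); B3 is not a chord tone.
It is approached by step up from A3 and left by leap down to F#3.
Step in, leap out — an escape tone.

B2 (beat 2) — appoggiatura; B3 (beat 6) — escape tone.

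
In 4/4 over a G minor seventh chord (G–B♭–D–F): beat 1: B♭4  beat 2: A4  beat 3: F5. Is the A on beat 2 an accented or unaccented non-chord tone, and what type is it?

Unaccented escape tone.

The harmony at that moment is G minor seventh chord (G, B♭, D, F); A4 is not a chord tone.
It is approached by step down from B♭4 and left by leap up to F5.
Step in, leap out — an escape tone.
It falls on a weak beat, so it is unaccented.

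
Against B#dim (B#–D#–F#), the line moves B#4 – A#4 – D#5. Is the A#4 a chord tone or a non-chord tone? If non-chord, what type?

The harmony at that moment is B# diminished triad (B#, D#, F#); A#4 is not a chord tone.
It is approached by step down from B#4 and left by leap up to D#5.
Step in, leap out — an escape tone.

Non-chord tone — an escape tone.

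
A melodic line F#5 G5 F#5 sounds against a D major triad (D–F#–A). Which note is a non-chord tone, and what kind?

G5 is a neighbor tone.

The harmony at that moment is D major triad (D, F#, A); G5 is not a chord tone.
It is approached by step up from F#5 and left by step down to F#5.
Step away and step back to the same note — a neighbor tone (upper neighbor).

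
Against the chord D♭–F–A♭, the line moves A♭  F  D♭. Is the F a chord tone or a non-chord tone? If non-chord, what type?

Db major triad contains D♭, F, A♭; F is the third, so it is a chord tone.

Chord tone (the third of Db major triad).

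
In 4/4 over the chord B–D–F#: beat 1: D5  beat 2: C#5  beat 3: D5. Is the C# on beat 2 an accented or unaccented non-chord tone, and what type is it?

The harmony at that moment is B minor triad (B, D, F#); C#5 is not a chord tone.
It is approached by step down from D5 and left by step up to D5.
Step away and step back to the same note — a neighbor tone (lower neighbor).
It falls on a weak beat, so it is unaccented.

Unaccented neighbor tone.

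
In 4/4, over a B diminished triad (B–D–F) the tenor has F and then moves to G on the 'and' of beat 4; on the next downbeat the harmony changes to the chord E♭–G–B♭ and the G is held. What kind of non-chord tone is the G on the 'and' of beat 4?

Anticipation.

The harmony at that moment is B diminished triad (B, D, F); G is not a chord tone.
It is approached by step up from F and then sustained as the same pitch into the next harmony.
Arriving early and becoming a chord tone when the harmony changes — an anticipation.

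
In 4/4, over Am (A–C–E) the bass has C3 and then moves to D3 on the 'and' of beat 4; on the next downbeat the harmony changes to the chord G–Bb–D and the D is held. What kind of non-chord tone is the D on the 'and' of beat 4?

The harmony at that moment is A minor triad (A, C, E); D3 is not a chord tone.
It is approached by step up from C3 and then sustained as the same pitch into the next harmony.
Arriving early and becoming a chord tone when the harmony changes — an anticipation.

Anticipation.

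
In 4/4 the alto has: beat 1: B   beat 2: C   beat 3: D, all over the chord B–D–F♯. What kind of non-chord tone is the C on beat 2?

The harmony at that moment is B minor triad (B, D, F♯); C is not a chord tone.
It is approached by step up from B and left by step up to D.
Step in, step out in the same direction — a passing tone.

Passing tone.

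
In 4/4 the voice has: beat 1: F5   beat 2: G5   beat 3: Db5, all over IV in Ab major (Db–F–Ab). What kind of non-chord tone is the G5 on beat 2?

The harmony at that moment is Db major triad (Db, F, Ab); G5 is not a chord tone.
It is approached by step up from F5 and left by leap down to Db5.
Step in, leap out, on a weak beat — an escape tone.

Escape tone.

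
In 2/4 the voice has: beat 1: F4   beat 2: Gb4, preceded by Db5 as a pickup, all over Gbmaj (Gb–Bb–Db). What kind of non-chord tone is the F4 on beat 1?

Appoggiatura.

The harmony at that moment is Gb major triad (Gb, Bb, Db); F4 is not a chord tone.
It is approached by leap down from Db5 and left by step up to Gb4.
Leap in, step out, metrically accented — an appoggiatura.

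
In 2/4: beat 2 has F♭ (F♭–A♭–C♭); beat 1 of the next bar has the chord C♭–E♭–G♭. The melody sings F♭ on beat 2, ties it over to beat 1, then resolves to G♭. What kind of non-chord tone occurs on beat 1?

The harmony at that moment is C♭ major triad (C♭, E♭, G♭); F♭ is not a chord tone.
It is held over (the same pitch as the preceding F♭) and left by step up to G♭.
Held over from the previous chord and resolving up by step — a retardation.

Retardation.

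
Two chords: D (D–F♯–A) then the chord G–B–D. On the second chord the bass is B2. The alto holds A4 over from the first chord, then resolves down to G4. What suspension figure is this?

7–6 suspension.

At the second chord the bass is B2. The suspended A4 lies a seventh above the bass; after resolving down by step to G4, the interval above the bass becomes a sixth.
Suspension figures are named by those two intervals: 7–6.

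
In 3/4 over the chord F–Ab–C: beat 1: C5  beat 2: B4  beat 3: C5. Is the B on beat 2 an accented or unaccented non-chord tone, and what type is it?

Unaccented neighbor tone.

The harmony at that moment is F minor triad (F, Ab, C); B4 is not a chord tone.
It is approached by step down from C5 and left by step up to C5.
Step away and step back to the same note — a neighbor tone (lower neighbor).
It falls on a weak beat, so it is unaccented.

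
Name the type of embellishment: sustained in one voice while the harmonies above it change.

Approach: none. Departure: none — a single pitch is sustained while the chords change around it, passing through harmonies that do not contain it.
No melodic motion at all; the dissonance is created entirely by the moving harmonies against the stationary note — a pedal tone (pedal point).

Pedal tone.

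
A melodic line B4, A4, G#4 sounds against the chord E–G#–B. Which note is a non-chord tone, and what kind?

A4 is a passing tone.

The harmony at that moment is E major triad (E, G#, B); A4 is not a chord tone.
It is approached by step down from B4 and left by step down to G#4.
Step in, step out in the same direction — a passing tone.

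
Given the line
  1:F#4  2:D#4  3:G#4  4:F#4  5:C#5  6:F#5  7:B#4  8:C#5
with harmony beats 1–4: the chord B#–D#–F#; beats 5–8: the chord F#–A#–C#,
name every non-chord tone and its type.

The harmony at that moment is B# diminished triad (B#, D#, F#); G#4 is not a chord tone.
It is approached by leap up from D#4 and left by step down to F#4.
Leap in, step out — an appoggiatura.
The harmony at that moment is F# major triad (F#, A#, C#); B#4 is not a chord tone.
It is approached by leap down from F#5 and left by step up to C#5.
Leap in, step out — an appoggiatura.

G#4 (beat 3) — appoggiatura; B#4 (beat 7) — appoggiatura.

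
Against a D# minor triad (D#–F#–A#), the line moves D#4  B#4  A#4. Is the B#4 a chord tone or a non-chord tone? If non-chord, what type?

The harmony at that moment is D# minor triad (D#, F#, A#); B#4 is not a chord tone.
It is approached by leap up from D#4 and left by step down to A#4.
Leap in, step out — an appoggiatura.

Non-chord tone — an appoggiatura.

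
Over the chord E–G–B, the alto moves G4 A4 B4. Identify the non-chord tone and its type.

The harmony at that moment is E minor triad (E, G, B); A4 is not a chord tone.
It is approached by step up from G4 and left by step up to B4.
Step in, step out in the same direction — a passing tone.

A4 is a passing tone.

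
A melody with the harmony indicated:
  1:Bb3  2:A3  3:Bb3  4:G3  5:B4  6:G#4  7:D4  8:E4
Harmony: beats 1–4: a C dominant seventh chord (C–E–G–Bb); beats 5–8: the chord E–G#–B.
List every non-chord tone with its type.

The harmony at that moment is C dominant seventh chord (C, E, G, Bb); A3 is not a chord tone.
It is approached by step down from Bb3 and left by step up to Bb3.
Step away and step back to the same note — a neighbor tone (lower neighbor).
The harmony at that moment is E major triad (E, G#, B); D4 is not a chord tone.
It is approached by leap down from G#4 and left by step up to E4.
Leap in, step out — an appoggiatura.

A3 (beat 2) — neighbor tone; D4 (beat 7) — appoggiatura.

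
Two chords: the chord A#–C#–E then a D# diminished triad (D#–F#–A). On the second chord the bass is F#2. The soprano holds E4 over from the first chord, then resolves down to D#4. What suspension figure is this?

7–6 suspension.

At the second chord the bass is F#2. The suspended E4 lies a seventh above the bass; after resolving down by step to D#4, the interval above the bass becomes a sixth.
Suspension figures are named by those two intervals: 7–6.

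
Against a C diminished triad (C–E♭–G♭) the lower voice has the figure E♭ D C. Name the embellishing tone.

The harmony at that moment is C diminished triad (C, E♭, G♭); D is not a chord tone.
It is approached by step down from E♭ and left by step down to C.
Step in, step out in the same direction — a passing tone.

D is a passing tone.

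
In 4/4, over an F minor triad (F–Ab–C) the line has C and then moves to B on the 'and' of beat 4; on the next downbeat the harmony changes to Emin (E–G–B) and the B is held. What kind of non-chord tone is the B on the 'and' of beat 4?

The harmony at that moment is F minor triad (F, Ab, C); B is not a chord tone.
It is approached by step down from C and then sustained as the same pitch into the next harmony.
Arriving early and becoming a chord tone when the harmony changes — an anticipation.

Anticipation.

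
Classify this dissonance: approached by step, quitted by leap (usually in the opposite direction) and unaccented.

Approach: by step. Departure: by leap. Metric position: weak.
Step in, leap out, from a weak position — an escape tone (échappée). (It is the mirror image of the appoggiatura, which leaps in and steps out on a strong beat.)

Escape tone.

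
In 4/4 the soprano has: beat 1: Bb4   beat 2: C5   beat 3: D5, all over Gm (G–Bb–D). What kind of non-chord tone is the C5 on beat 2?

Passing tone.

The harmony at that moment is G minor triad (G, Bb, D); C5 is not a chord tone.
It is approached by step up from Bb4 and left by step up to D5.
Step in, step out in the same direction — a passing tone.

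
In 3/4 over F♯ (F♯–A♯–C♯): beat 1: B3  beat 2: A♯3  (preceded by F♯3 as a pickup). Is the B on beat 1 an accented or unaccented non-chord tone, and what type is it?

The harmony at that moment is F♯ major triad (F♯, A♯, C♯); B3 is not a chord tone.
It is approached by leap up from F♯3 and left by step down to A♯3.
Leap in, step out — an appoggiatura.
It falls on the downbeat, so it is accented.

Accented appoggiatura.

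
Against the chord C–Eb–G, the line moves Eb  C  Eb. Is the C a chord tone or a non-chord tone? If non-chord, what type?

Chord tone (the root of C minor triad).

C minor triad contains C, Eb, G; C is the root, so it is a chord tone.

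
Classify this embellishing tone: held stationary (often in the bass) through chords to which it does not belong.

Approach: none. Departure: none — a single pitch is sustained while the chords change around it, passing through harmonies that do not contain it.
No melodic motion at all; the dissonance is created entirely by the moving harmonies against the stationary note — a pedal tone (pedal point).

Pedal tone.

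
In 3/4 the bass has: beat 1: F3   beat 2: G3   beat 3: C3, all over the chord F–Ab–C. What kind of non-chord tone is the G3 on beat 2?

The harmony at that moment is F minor triad (F, Ab, C); G3 is not a chord tone.
It is approached by step up from F3 and left by leap down to C3.
Step in, leap out, on a weak beat — an escape tone.

Escape tone.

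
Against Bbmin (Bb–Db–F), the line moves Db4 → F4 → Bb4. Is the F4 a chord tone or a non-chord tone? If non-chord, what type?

Bb minor triad contains Bb, Db, F; F is the fifth, so it is a chord tone.

Chord tone (the fifth of Bb minor triad).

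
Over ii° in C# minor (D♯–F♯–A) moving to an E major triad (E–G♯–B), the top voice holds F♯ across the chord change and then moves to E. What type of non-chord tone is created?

F♯ is a suspension.

The harmony at that moment is E major triad (E, G♯, B); F♯ is not a chord tone.
It is held over (the same pitch as the preceding F♯) and left by step down to E.
Held over from the previous chord and resolving down by step — a suspension.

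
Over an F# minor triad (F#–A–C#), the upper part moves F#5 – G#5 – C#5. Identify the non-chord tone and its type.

The harmony at that moment is F# minor triad (F#, A, C#); G#5 is not a chord tone.
It is approached by step up from F#5 and left by leap down to C#5.
Step in, leap out — an escape tone.

G#5 is an escape tone.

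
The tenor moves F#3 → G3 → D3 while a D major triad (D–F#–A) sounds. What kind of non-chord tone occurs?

The harmony at that moment is D major triad (D, F#, A); G3 is not a chord tone.
It is approached by step up from F#3 and left by leap down to D3.
Step in, leap out — an escape tone.

G3 is an escape tone.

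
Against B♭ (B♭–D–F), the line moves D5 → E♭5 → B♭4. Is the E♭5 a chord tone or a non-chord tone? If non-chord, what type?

The harmony at that moment is B♭ major triad (B♭, D, F); E♭5 is not a chord tone.
It is approached by step up from D5 and left by leap down to B♭4.
Step in, leap out — an escape tone.

Non-chord tone — an escape tone.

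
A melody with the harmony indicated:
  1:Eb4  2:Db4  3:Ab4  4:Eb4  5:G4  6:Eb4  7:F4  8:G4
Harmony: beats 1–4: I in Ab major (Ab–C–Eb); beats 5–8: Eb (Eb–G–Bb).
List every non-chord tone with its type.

Db4 (beat 2) — escape tone; F4 (beat 7) — passing tone.

The harmony at that moment is Ab major triad (Ab, C, Eb); Db4 is not a chord tone.
It is approached by step down from Eb4 and left by leap up to Ab4.
Step in, leap out — an escape tone.
The harmony at that moment is Eb major triad (Eb, G, Bb); F4 is not a chord tone.
It is approached by step up from Eb4 and left by step up to G4.
Step in, step out in the same direction — a passing tone.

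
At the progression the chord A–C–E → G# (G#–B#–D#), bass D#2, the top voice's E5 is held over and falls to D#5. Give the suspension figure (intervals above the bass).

9–8 suspension.

At the second chord the bass is D#2. The suspended E5 lies a ninth above the bass; after resolving down by step to D#5, the interval above the bass becomes an octave.
Suspension figures are named by those two intervals: 9–8.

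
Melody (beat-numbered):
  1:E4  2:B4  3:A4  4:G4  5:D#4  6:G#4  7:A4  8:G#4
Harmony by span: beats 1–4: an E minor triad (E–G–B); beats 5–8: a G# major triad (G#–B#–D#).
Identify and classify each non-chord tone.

The harmony at that moment is E minor triad (E, G, B); A4 is not a chord tone.
It is approached by step down from B4 and left by step down to G4.
Step in, step out in the same direction — a passing tone.
The harmony at that moment is G# major triad (G#, B#, D#); A4 is not a chord tone.
It is approached by step up from G#4 and left by step down to G#4.
Step away and step back to the same note — a neighbor tone (upper neighbor).

A4 (beat 3) — passing tone; A4 (beat 7) — neighbor tone.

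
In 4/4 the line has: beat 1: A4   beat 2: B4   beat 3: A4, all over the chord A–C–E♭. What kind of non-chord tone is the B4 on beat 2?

The harmony at that moment is A diminished triad (A, C, E♭); B4 is not a chord tone.
It is approached by step up from A4 and left by step down to A4.
Step away and step back to the same note — a neighbor tone (upper neighbor).

Upper neighbor tone.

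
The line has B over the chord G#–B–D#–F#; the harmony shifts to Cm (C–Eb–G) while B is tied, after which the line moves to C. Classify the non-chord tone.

The harmony at that moment is C minor triad (C, Eb, G); B is not a chord tone.
It is held over (the same pitch as the preceding B) and left by step up to C.
Held over from the previous chord and resolving up by step — a retardation.

B is a retardation.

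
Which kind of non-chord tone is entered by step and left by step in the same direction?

Approach: by step. Departure: by step, continuing in the same direction.
Stepwise on both sides with no change of direction means the note fills in the space between two different chord tones — a passing tone. (Had it turned back to its starting note it would be a neighbor tone instead.)

Passing tone.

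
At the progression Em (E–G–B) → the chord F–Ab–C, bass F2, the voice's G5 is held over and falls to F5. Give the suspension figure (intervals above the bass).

At the second chord the bass is F2. The suspended G5 lies a ninth above the bass; after resolving down by step to F5, the interval above the bass becomes an octave.
Suspension figures are named by those two intervals: 9–8.

9–8 suspension.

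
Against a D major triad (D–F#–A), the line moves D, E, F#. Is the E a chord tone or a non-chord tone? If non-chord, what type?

The harmony at that moment is D major triad (D, F#, A); E is not a chord tone.
It is approached by step up from D and left by step up to F#.
Step in, step out in the same direction — a passing tone.

Non-chord tone — a passing tone.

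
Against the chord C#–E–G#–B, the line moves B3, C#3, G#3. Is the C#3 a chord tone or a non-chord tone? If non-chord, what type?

C# minor seventh chord contains C#, E, G#, B; C# is the root, so it is a chord tone.

Chord tone (the root of C# minor seventh chord).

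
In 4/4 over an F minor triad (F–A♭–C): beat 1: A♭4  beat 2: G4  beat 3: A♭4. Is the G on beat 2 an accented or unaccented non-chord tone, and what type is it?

The harmony at that moment is F minor triad (F, A♭, C); G4 is not a chord tone.
It is approached by step down from A♭4 and left by step up to A♭4.
Step away and step back to the same note — a neighbor tone (lower neighbor).
It falls on a weak beat, so it is unaccented.

Unaccented neighbor tone.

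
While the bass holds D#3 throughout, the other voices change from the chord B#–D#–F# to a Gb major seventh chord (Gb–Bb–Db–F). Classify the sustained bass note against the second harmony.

Pedal tone (pedal point).

The harmony at that moment is Gb major seventh chord (Gb, Bb, Db, F); D#3 is not a chord tone.
It is held over (the same pitch as the preceding D#3) and then sustained as the same pitch into the next harmony.
Sustained through a change of harmony — a pedal tone.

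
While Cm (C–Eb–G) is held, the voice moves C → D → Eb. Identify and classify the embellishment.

The harmony at that moment is C minor triad (C, Eb, G); D is not a chord tone.
It is approached by step up from C and left by step up to Eb.
Step in, step out in the same direction — a passing tone.

D is a passing tone.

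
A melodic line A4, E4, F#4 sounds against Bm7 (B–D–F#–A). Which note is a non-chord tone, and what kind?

The harmony at that moment is B minor seventh chord (B, D, F#, A); E4 is not a chord tone.
It is approached by leap down from A4 and left by step up to F#4.
Leap in, step out — an appoggiatura.

E4 is an appoggiatura.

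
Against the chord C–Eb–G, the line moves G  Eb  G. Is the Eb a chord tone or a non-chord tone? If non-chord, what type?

Chord tone (the third of C minor triad).

C minor triad contains C, Eb, G; Eb is the third, so it is a chord tone.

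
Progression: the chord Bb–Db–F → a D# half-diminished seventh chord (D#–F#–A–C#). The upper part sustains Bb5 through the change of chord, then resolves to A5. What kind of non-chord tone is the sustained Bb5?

Bb5 is a suspension.

The harmony at that moment is D# half-diminished seventh chord (D#, F#, A, C#); Bb5 is not a chord tone.
It is held over (the same pitch as the preceding Bb5) and left by step down to A5.
Held over from the previous chord and resolving down by step — a suspension.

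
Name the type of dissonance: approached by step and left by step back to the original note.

Approach: by step. Departure: by step in the opposite direction, back to the starting pitch.
Stepwise on both sides but reversing to return to the same chord tone — a neighbor tone. (Had it continued onward in the same direction it would be a passing tone instead.)

Neighbor tone.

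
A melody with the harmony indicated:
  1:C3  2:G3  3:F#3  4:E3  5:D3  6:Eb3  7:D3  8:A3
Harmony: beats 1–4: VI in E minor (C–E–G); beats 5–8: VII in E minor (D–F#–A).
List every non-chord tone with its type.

F#3 (beat 3) — passing tone; Eb3 (beat 6) — neighbor tone.

The harmony at that moment is C major triad (C, E, G); F#3 is not a chord tone.
It is approached by step down from G3 and left by step down to E3.
Step in, step out in the same direction — a passing tone.
The harmony at that moment is D major triad (D, F#, A); Eb3 is not a chord tone.
It is approached by step up from D3 and left by step down to D3.
Step away and step back to the same note — a neighbor tone (upper neighbor).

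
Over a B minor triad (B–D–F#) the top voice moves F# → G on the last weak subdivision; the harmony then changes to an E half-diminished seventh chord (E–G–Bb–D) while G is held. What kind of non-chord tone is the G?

The harmony at that moment is B minor triad (B, D, F#); G is not a chord tone.
It is approached by step up from F# and then sustained as the same pitch into the next harmony.
Arriving early and becoming a chord tone when the harmony changes — an anticipation.

G is an anticipation.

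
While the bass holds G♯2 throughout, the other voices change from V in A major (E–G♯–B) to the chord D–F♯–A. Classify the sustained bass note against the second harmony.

The harmony at that moment is D major triad (D, F♯, A); G♯2 is not a chord tone.
It is held over (the same pitch as the preceding G♯2) and then sustained as the same pitch into the next harmony.
Sustained through a change of harmony — a pedal tone.

Pedal tone (pedal point).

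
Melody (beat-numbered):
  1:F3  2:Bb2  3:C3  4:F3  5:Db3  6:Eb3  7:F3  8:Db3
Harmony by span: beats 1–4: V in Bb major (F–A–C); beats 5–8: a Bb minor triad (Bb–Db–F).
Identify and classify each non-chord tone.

Bb2 (beat 2) — appoggiatura; Eb3 (beat 6) — passing tone.

The harmony at that moment is F major triad (F, A, C); Bb2 is not a chord tone.
It is approached by leap down from F3 and left by step up to C3.
Leap in, step out — an appoggiatura.
The harmony at that moment is Bb minor triad (Bb, Db, F); Eb3 is not a chord tone.
It is approached by step up from Db3 and left by step up to F3.
Step in, step out in the same direction — a passing tone.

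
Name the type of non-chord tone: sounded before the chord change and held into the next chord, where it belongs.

Approach: ahead of the chord change (typically by step), so it is dissonant against the current harmony. Departure: none — the same pitch is restated or held and is a chord tone of the new harmony.
Dissonant first, consonant once the harmony catches up: the note simply arrives early — an anticipation. (The reverse timing, consonant first and dissonant after the change, would be a suspension or retardation.)

Anticipation.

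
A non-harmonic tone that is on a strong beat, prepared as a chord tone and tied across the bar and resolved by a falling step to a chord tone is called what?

Suspension.

Approach: by preparation — the pitch is first a chord tone, then held (tied or repeated) while the harmony changes under it. Departure: down by step. Metric position: strong.
A prepared dissonance that resolves downward by step — a suspension. (The same figure resolving upward would be a retardation.)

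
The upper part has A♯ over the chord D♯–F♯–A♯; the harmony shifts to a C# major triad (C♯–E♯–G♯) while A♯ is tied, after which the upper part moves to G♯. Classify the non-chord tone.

A♯ is a suspension.

The harmony at that moment is C♯ major triad (C♯, E♯, G♯); A♯ is not a chord tone.
It is held over (the same pitch as the preceding A♯) and left by step down to G♯.
Held over from the previous chord and resolving down by step — a suspension.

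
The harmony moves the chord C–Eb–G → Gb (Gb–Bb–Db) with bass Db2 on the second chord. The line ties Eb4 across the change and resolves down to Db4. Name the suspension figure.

9–8 suspension.

At the second chord the bass is Db2. The suspended Eb4 lies a ninth above the bass; after resolving down by step to Db4, the interval above the bass becomes an octave.
Suspension figures are named by those two intervals: 9–8.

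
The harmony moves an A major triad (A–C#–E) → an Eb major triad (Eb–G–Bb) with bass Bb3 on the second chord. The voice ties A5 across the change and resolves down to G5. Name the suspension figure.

7–6 suspension.

At the second chord the bass is Bb3. The suspended A5 lies a seventh above the bass; after resolving down by step to G5, the interval above the bass becomes a sixth.
Suspension figures are named by those two intervals: 7–6.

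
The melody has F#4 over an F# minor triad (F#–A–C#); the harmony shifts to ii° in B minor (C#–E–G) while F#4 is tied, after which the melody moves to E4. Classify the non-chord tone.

The harmony at that moment is C# diminished triad (C#, E, G); F#4 is not a chord tone.
It is held over (the same pitch as the preceding F#4) and left by step down to E4.
Held over from the previous chord and resolving down by step — a suspension.

F#4 is a suspension.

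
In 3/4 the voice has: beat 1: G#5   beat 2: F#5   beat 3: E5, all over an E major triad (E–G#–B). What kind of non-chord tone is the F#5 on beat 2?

Passing tone.

The harmony at that moment is E major triad (E, G#, B); F#5 is not a chord tone.
It is approached by step down from G#5 and left by step down to E5.
Step in, step out in the same direction — a passing tone.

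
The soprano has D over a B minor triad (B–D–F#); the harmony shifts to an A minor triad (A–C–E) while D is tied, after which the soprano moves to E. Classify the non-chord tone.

The harmony at that moment is A minor triad (A, C, E); D is not a chord tone.
It is held over (the same pitch as the preceding D) and left by step up to E.
Held over from the previous chord and resolving up by step — a retardation.

D is a retardation.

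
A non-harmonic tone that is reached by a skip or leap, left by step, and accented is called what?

Approach: by leap. Departure: by step. Metric position: strong.
Leap in, step out, in a metrically strong position — an appoggiatura. (It is the mirror image of the escape tone, which steps in and leaps out from a weak position.)

Appoggiatura.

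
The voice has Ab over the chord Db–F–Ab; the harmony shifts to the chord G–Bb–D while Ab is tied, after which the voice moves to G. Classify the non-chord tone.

The harmony at that moment is G minor triad (G, Bb, D); Ab is not a chord tone.
It is held over (the same pitch as the preceding Ab) and left by step down to G.
Held over from the previous chord and resolving down by step — a suspension.

Ab is a suspension.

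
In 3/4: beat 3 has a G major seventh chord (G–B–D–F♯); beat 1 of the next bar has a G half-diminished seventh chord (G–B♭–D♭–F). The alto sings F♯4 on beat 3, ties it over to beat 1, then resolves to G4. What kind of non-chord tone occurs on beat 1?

The harmony at that moment is G half-diminished seventh chord (G, B♭, D♭, F); F♯4 is not a chord tone.
It is held over (the same pitch as the preceding F♯4) and left by step up to G4.
Held over from the previous chord and resolving up by step — a retardation.

Retardation.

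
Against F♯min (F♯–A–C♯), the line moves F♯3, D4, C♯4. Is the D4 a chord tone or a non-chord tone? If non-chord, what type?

Non-chord tone — an appoggiatura.

The harmony at that moment is F♯ minor triad (F♯, A, C♯); D4 is not a chord tone.
It is approached by leap up from F♯3 and left by step down to C♯4.
Leap in, step out — an appoggiatura.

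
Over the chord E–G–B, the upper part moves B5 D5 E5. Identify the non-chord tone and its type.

D5 is an appoggiatura.

The harmony at that moment is E minor triad (E, G, B); D5 is not a chord tone.
It is approached by leap down from B5 and left by step up to E5.
Leap in, step out — an appoggiatura.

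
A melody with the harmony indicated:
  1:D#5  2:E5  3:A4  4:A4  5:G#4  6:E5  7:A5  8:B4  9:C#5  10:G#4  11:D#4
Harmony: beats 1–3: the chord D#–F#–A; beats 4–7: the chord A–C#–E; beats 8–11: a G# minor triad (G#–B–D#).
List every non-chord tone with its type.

The harmony at that moment is D# diminished triad (D#, F#, A); E5 is not a chord tone.
It is approached by step up from D#5 and left by leap down to A4.
Step in, leap out — an escape tone.
The harmony at that moment is A major triad (A, C#, E); G#4 is not a chord tone.
It is approached by step down from A4 and left by leap up to E5.
Step in, leap out — an escape tone.
The harmony at that moment is G# minor triad (G#, B, D#); C#5 is not a chord tone.
It is approached by step up from B4 and left by leap down to G#4.
Step in, leap out — an escape tone.

E5 (beat 2) — escape tone; G#4 (beat 5) — escape tone; C#5 (beat 9) — escape tone.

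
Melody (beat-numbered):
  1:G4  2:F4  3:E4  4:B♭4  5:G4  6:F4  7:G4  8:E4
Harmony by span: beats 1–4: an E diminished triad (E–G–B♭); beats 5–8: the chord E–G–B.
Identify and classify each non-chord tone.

The harmony at that moment is E diminished triad (E, G, B♭); F4 is not a chord tone.
It is approached by step down from G4 and left by step down to E4.
Step in, step out in the same direction — a passing tone.
The harmony at that moment is E minor triad (E, G, B); F4 is not a chord tone.
It is approached by step down from G4 and left by step up to G4.
Step away and step back to the same note — a neighbor tone (lower neighbor).

F4 (beat 2) — passing tone; F4 (beat 6) — neighbor tone.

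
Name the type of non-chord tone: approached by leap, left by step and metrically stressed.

Appoggiatura.

Approach: by leap. Departure: by step. Metric position: strong.
Leap in, step out, in a metrically strong position — an appoggiatura. (It is the mirror image of the escape tone, which steps in and leaps out from a weak position.)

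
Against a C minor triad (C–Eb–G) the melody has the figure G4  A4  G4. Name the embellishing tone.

A4 is a neighbor tone.

The harmony at that moment is C minor triad (C, Eb, G); A4 is not a chord tone.
It is approached by step up from G4 and left by step down to G4.
Step away and step back to the same note — a neighbor tone (upper neighbor).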